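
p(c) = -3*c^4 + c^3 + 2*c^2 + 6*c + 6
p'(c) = -12*c^3 + 3*c^2 + 4*c + 6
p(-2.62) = -155.34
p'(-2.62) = 231.93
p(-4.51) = -1313.27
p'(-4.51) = 1149.79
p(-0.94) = -1.05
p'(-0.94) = 14.86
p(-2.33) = -98.19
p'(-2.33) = 164.76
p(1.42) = 9.22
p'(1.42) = -16.63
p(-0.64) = 2.21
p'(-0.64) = 7.81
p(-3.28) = -374.68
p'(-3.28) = 448.61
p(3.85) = -543.31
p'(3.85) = -618.93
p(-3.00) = -264.00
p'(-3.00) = 345.00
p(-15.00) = -154884.00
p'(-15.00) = 41121.00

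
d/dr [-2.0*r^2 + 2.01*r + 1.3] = 2.01 - 4.0*r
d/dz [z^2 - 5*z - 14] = 2*z - 5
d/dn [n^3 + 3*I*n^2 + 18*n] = 3*n^2 + 6*I*n + 18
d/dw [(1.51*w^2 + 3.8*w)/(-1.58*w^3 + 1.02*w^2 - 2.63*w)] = (2.3858*w^2 + 12.008*w - 7.8473)/(2.4964*w^4 - 3.2232*w^3 + 9.3512*w^2 - 5.3652*w + 6.9169)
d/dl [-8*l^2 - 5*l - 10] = -16*l - 5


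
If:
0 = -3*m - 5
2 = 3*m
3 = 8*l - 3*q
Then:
No Solution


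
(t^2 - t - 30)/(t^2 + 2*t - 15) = (t - 6)/(t - 3)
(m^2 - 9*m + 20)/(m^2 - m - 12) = (m - 5)/(m + 3)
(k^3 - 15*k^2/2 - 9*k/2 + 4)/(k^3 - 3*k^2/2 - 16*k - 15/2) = (-2*k^3 + 15*k^2 + 9*k - 8)/(-2*k^3 + 3*k^2 + 32*k + 15)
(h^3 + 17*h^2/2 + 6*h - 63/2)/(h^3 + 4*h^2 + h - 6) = (h^2 + 11*h/2 - 21/2)/(h^2 + h - 2)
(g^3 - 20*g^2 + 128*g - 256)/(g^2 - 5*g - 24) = (g^2 - 12*g + 32)/(g + 3)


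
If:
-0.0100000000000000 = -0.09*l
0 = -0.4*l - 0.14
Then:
No Solution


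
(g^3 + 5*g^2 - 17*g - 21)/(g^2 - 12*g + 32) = (g^3 + 5*g^2 - 17*g - 21)/(g^2 - 12*g + 32)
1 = 1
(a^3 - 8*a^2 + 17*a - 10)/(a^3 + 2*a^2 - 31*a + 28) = (a^2 - 7*a + 10)/(a^2 + 3*a - 28)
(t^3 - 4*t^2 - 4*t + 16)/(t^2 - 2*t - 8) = t - 2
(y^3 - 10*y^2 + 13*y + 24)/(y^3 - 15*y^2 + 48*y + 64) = (y - 3)/(y - 8)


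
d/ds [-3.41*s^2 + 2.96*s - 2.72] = 2.96 - 6.82*s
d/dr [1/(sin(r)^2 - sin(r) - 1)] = (1 - 2*sin(r))*cos(r)/(sin(r) + cos(r)^2)^2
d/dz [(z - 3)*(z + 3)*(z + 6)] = 3*z^2 + 12*z - 9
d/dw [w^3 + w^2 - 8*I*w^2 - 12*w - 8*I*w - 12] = 3*w^2 + w*(2 - 16*I) - 12 - 8*I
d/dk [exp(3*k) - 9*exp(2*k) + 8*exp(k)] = (3*exp(2*k) - 18*exp(k) + 8)*exp(k)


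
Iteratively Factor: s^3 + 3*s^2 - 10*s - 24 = (s + 2)*(s^2 + s - 12) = (s - 3)*(s + 2)*(s + 4)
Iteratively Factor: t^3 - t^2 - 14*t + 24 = (t + 4)*(t^2 - 5*t + 6) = (t - 3)*(t + 4)*(t - 2)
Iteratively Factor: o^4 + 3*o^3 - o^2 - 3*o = (o - 1)*(o^3 + 4*o^2 + 3*o) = o*(o - 1)*(o^2 + 4*o + 3) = o*(o - 1)*(o + 3)*(o + 1)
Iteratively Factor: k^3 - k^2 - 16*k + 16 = (k + 4)*(k^2 - 5*k + 4) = (k - 1)*(k + 4)*(k - 4)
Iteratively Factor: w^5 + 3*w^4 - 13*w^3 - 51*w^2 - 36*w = (w)*(w^4 + 3*w^3 - 13*w^2 - 51*w - 36) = w*(w - 4)*(w^3 + 7*w^2 + 15*w + 9) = w*(w - 4)*(w + 3)*(w^2 + 4*w + 3) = w*(w - 4)*(w + 1)*(w + 3)*(w + 3)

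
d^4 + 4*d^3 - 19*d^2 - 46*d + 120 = (d - 3)*(d - 2)*(d + 4)*(d + 5)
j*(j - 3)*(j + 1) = j^3 - 2*j^2 - 3*j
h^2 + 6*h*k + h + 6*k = (h + 1)*(h + 6*k)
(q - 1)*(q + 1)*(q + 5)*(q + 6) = q^4 + 11*q^3 + 29*q^2 - 11*q - 30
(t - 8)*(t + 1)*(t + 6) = t^3 - t^2 - 50*t - 48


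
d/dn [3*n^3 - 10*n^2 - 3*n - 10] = 9*n^2 - 20*n - 3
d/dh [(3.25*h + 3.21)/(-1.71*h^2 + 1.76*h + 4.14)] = (5.5575*h^2 + 10.9782*h + 7.8054)/(2.9241*h^4 - 6.0192*h^3 - 11.0612*h^2 + 14.5728*h + 17.1396)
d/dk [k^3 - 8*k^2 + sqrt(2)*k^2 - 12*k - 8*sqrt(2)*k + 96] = 3*k^2 - 16*k + 2*sqrt(2)*k - 12 - 8*sqrt(2)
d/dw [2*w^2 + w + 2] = 4*w + 1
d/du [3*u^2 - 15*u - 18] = 6*u - 15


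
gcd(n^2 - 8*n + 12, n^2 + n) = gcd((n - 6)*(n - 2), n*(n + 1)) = 1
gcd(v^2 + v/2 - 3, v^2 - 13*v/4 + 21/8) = v - 3/2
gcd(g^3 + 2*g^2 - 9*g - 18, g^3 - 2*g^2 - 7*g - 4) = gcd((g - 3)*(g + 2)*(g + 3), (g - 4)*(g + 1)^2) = 1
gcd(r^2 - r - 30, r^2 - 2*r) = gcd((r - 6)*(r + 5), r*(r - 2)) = 1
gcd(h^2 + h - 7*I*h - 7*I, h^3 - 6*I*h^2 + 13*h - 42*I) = h - 7*I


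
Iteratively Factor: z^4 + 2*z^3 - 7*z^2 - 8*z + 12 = (z + 3)*(z^3 - z^2 - 4*z + 4) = (z - 2)*(z + 3)*(z^2 + z - 2) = (z - 2)*(z + 2)*(z + 3)*(z - 1)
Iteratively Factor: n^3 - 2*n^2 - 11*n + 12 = (n - 4)*(n^2 + 2*n - 3) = (n - 4)*(n - 1)*(n + 3)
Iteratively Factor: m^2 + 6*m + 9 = (m + 3)*(m + 3)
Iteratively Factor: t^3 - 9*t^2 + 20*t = (t - 4)*(t^2 - 5*t) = t*(t - 4)*(t - 5)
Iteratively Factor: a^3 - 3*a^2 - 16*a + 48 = (a - 4)*(a^2 + a - 12) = (a - 4)*(a - 3)*(a + 4)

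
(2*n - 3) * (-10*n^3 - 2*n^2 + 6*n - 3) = -20*n^4 + 26*n^3 + 18*n^2 - 24*n + 9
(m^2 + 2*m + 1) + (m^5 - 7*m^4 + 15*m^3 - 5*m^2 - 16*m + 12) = m^5 - 7*m^4 + 15*m^3 - 4*m^2 - 14*m + 13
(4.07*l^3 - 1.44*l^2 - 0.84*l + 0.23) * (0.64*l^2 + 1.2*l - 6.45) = 2.6048*l^5 + 3.9624*l^4 - 28.5171*l^3 + 8.4272*l^2 + 5.694*l - 1.4835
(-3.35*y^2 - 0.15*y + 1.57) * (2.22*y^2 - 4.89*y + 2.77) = -7.437*y^4 + 16.0485*y^3 - 5.0606*y^2 - 8.0928*y + 4.3489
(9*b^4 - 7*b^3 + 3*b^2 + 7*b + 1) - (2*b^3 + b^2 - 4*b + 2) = 9*b^4 - 9*b^3 + 2*b^2 + 11*b - 1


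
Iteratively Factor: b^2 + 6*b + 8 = (b + 4)*(b + 2)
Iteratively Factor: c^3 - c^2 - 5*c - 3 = (c + 1)*(c^2 - 2*c - 3) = (c + 1)^2*(c - 3)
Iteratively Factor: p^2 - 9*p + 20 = (p - 4)*(p - 5)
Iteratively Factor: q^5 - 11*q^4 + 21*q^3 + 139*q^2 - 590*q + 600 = (q + 4)*(q^4 - 15*q^3 + 81*q^2 - 185*q + 150) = (q - 5)*(q + 4)*(q^3 - 10*q^2 + 31*q - 30) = (q - 5)*(q - 3)*(q + 4)*(q^2 - 7*q + 10) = (q - 5)^2*(q - 3)*(q + 4)*(q - 2)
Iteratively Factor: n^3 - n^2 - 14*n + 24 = (n + 4)*(n^2 - 5*n + 6) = (n - 2)*(n + 4)*(n - 3)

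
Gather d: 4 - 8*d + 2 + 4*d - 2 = 4 - 4*d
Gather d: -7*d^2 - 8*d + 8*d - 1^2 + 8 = 7 - 7*d^2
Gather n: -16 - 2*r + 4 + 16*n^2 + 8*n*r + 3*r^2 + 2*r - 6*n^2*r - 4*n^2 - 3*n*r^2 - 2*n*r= n^2*(12 - 6*r) + n*(-3*r^2 + 6*r) + 3*r^2 - 12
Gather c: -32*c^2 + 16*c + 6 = -32*c^2 + 16*c + 6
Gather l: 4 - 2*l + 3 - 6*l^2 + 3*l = -6*l^2 + l + 7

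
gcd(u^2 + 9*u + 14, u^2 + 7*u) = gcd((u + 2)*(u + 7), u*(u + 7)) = u + 7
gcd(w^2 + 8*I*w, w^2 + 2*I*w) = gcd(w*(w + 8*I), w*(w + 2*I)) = w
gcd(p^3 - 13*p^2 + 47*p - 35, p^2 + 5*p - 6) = p - 1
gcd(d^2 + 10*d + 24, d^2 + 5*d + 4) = d + 4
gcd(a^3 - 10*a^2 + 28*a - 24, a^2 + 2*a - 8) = a - 2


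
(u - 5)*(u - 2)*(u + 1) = u^3 - 6*u^2 + 3*u + 10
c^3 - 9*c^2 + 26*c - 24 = (c - 4)*(c - 3)*(c - 2)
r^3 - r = r*(r - 1)*(r + 1)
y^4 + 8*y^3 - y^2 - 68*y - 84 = (y - 3)*(y + 2)^2*(y + 7)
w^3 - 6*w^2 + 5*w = w*(w - 5)*(w - 1)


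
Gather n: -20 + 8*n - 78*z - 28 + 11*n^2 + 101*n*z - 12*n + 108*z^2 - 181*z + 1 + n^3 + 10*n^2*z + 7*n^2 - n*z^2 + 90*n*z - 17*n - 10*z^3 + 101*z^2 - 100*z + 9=n^3 + n^2*(10*z + 18) + n*(-z^2 + 191*z - 21) - 10*z^3 + 209*z^2 - 359*z - 38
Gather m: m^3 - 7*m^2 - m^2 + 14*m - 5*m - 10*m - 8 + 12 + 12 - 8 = m^3 - 8*m^2 - m + 8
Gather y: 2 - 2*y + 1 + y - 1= 2 - y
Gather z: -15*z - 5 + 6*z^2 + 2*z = 6*z^2 - 13*z - 5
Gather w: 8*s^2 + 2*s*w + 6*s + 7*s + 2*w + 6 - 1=8*s^2 + 13*s + w*(2*s + 2) + 5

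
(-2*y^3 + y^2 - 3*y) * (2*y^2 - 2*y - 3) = -4*y^5 + 6*y^4 - 2*y^3 + 3*y^2 + 9*y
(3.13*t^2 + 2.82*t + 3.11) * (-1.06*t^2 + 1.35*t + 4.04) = -3.3178*t^4 + 1.2363*t^3 + 13.1556*t^2 + 15.5913*t + 12.5644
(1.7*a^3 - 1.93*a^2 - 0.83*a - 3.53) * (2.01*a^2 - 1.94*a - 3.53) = 3.417*a^5 - 7.1773*a^4 - 3.9251*a^3 + 1.3278*a^2 + 9.7781*a + 12.4609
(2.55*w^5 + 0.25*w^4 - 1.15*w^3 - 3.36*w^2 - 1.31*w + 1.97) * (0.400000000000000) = 1.02*w^5 + 0.1*w^4 - 0.46*w^3 - 1.344*w^2 - 0.524*w + 0.788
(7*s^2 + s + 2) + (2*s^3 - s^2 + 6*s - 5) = 2*s^3 + 6*s^2 + 7*s - 3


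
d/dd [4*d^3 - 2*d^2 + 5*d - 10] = 12*d^2 - 4*d + 5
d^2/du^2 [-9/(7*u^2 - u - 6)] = 18*(-49*u^2 + 7*u + (14*u - 1)^2 + 42)/(-7*u^2 + u + 6)^3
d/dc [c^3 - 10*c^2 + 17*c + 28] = 3*c^2 - 20*c + 17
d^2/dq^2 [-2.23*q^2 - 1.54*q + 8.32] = -4.46000000000000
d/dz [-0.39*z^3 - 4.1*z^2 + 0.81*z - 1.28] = -1.17*z^2 - 8.2*z + 0.81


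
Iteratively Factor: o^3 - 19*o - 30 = (o + 3)*(o^2 - 3*o - 10) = (o + 2)*(o + 3)*(o - 5)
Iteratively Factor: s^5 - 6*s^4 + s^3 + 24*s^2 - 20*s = (s)*(s^4 - 6*s^3 + s^2 + 24*s - 20) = s*(s - 1)*(s^3 - 5*s^2 - 4*s + 20) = s*(s - 1)*(s + 2)*(s^2 - 7*s + 10) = s*(s - 2)*(s - 1)*(s + 2)*(s - 5)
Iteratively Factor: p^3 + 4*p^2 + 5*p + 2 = (p + 1)*(p^2 + 3*p + 2) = (p + 1)*(p + 2)*(p + 1)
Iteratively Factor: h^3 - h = (h + 1)*(h^2 - h) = (h - 1)*(h + 1)*(h)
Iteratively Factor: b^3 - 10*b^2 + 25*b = (b)*(b^2 - 10*b + 25) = b*(b - 5)*(b - 5)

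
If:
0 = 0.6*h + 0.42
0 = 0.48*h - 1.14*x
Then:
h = -0.70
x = -0.29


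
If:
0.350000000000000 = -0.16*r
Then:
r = -2.19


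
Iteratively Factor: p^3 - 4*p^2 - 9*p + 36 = (p + 3)*(p^2 - 7*p + 12) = (p - 4)*(p + 3)*(p - 3)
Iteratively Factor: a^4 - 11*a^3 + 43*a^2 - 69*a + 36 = (a - 3)*(a^3 - 8*a^2 + 19*a - 12) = (a - 4)*(a - 3)*(a^2 - 4*a + 3) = (a - 4)*(a - 3)^2*(a - 1)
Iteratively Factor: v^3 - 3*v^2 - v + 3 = (v - 3)*(v^2 - 1) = (v - 3)*(v + 1)*(v - 1)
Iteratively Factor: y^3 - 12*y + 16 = (y - 2)*(y^2 + 2*y - 8) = (y - 2)*(y + 4)*(y - 2)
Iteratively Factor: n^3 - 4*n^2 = (n - 4)*(n^2) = n*(n - 4)*(n)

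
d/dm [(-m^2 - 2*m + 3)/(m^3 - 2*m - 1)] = (2*(m + 1)*(-m^3 + 2*m + 1) + (3*m^2 - 2)*(m^2 + 2*m - 3))/(-m^3 + 2*m + 1)^2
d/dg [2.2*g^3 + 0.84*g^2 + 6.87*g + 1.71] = 6.6*g^2 + 1.68*g + 6.87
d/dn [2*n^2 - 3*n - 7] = 4*n - 3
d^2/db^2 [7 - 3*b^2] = -6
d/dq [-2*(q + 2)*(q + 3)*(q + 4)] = -6*q^2 - 36*q - 52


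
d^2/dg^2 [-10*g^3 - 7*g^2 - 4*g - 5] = -60*g - 14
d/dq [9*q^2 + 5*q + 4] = 18*q + 5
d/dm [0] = 0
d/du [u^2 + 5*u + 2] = 2*u + 5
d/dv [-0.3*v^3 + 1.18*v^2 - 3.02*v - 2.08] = -0.9*v^2 + 2.36*v - 3.02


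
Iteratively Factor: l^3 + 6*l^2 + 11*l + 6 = (l + 3)*(l^2 + 3*l + 2) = (l + 2)*(l + 3)*(l + 1)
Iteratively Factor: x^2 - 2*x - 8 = (x + 2)*(x - 4)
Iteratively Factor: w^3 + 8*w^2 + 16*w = (w)*(w^2 + 8*w + 16) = w*(w + 4)*(w + 4)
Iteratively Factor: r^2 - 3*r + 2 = (r - 2)*(r - 1)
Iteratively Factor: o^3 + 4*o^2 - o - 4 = (o + 4)*(o^2 - 1) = (o - 1)*(o + 4)*(o + 1)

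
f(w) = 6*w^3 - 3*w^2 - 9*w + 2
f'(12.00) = 2511.00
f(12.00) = 9830.00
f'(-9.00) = 1503.00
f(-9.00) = -4534.00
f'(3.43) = 182.19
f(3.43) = 177.96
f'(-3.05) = 176.74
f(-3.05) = -168.69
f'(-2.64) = 132.29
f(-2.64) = -105.55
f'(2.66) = 102.40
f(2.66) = 69.76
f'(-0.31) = -5.41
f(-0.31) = 4.32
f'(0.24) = -9.40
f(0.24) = -0.25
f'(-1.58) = 45.42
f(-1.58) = -14.94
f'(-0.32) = -5.24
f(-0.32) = 4.38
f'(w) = 18*w^2 - 6*w - 9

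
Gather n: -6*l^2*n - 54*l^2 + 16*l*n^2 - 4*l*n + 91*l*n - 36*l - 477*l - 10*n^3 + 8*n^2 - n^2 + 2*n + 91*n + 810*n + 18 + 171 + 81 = -54*l^2 - 513*l - 10*n^3 + n^2*(16*l + 7) + n*(-6*l^2 + 87*l + 903) + 270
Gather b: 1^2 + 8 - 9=0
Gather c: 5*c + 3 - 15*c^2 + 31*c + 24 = -15*c^2 + 36*c + 27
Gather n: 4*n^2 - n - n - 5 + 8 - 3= 4*n^2 - 2*n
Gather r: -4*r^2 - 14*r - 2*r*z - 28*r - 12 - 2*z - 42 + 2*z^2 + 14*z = -4*r^2 + r*(-2*z - 42) + 2*z^2 + 12*z - 54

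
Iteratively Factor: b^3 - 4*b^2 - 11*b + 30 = (b - 5)*(b^2 + b - 6) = (b - 5)*(b + 3)*(b - 2)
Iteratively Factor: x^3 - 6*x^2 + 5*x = (x)*(x^2 - 6*x + 5) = x*(x - 5)*(x - 1)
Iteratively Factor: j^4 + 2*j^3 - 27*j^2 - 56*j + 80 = (j - 1)*(j^3 + 3*j^2 - 24*j - 80) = (j - 1)*(j + 4)*(j^2 - j - 20) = (j - 5)*(j - 1)*(j + 4)*(j + 4)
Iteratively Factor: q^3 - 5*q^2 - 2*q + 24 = (q - 4)*(q^2 - q - 6) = (q - 4)*(q - 3)*(q + 2)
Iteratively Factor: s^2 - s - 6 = (s - 3)*(s + 2)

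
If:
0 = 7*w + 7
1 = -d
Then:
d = -1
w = -1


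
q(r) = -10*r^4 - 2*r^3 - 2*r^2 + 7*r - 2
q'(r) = -40*r^3 - 6*r^2 - 4*r + 7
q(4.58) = -4604.13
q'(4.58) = -3980.05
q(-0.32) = -4.48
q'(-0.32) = 8.98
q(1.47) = -49.08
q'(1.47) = -138.91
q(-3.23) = -1066.53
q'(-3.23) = 1305.25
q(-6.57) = -18199.22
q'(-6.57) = 11118.03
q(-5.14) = -6799.18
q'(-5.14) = 5300.91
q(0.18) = -0.83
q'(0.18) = 5.85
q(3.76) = -2108.99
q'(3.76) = -2219.16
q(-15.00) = -500057.00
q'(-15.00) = 133717.00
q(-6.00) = -12644.00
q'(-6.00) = 8455.00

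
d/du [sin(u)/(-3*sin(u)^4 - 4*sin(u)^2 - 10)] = (9*sin(u)^4 + 4*sin(u)^2 - 10)*cos(u)/(3*sin(u)^4 + 4*sin(u)^2 + 10)^2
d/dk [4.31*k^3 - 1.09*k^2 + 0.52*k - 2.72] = 12.93*k^2 - 2.18*k + 0.52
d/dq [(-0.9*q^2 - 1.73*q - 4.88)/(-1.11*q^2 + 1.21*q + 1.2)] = (-3.0093*q^2 - 12.9936*q + 3.8288)/(1.2321*q^4 - 2.6862*q^3 - 1.1999*q^2 + 2.904*q + 1.44)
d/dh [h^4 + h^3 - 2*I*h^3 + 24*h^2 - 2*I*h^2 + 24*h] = 4*h^3 + h^2*(3 - 6*I) + 4*h*(12 - I) + 24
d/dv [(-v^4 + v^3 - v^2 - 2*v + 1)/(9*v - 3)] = (-9*v^4 + 10*v^3 - 6*v^2 + 2*v - 1)/(3*(9*v^2 - 6*v + 1))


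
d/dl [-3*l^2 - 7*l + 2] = -6*l - 7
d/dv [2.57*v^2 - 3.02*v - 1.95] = 5.14*v - 3.02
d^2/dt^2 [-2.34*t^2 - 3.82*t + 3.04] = -4.68000000000000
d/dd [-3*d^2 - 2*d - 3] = -6*d - 2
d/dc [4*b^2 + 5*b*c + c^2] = 5*b + 2*c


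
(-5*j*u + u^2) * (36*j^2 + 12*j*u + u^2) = -180*j^3*u - 24*j^2*u^2 + 7*j*u^3 + u^4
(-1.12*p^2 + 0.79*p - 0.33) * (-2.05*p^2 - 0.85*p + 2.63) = 2.296*p^4 - 0.6675*p^3 - 2.9406*p^2 + 2.3582*p - 0.8679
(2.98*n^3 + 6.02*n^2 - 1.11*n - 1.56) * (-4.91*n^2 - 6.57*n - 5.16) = -14.6318*n^5 - 49.1368*n^4 - 49.4781*n^3 - 16.1109*n^2 + 15.9768*n + 8.0496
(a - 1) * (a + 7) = a^2 + 6*a - 7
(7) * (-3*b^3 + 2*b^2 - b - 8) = -21*b^3 + 14*b^2 - 7*b - 56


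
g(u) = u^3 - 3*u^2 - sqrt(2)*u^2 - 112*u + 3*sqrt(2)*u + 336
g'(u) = 3*u^2 - 6*u - 2*sqrt(2)*u - 112 + 3*sqrt(2)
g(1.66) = 149.53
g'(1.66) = -114.15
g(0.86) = 240.70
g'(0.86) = -113.13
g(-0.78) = 416.89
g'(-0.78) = -99.05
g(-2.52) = 563.51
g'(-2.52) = -66.46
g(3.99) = -100.71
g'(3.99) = -95.22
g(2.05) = 105.16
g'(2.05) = -113.25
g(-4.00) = 632.40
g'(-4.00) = -24.44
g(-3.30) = 607.59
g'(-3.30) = -45.95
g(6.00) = -253.46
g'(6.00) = -52.73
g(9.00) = -262.37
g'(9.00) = 55.79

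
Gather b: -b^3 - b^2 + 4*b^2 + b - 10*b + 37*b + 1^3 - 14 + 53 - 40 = -b^3 + 3*b^2 + 28*b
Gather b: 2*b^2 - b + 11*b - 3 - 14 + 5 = 2*b^2 + 10*b - 12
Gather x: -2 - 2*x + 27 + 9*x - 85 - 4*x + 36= 3*x - 24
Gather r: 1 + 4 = 5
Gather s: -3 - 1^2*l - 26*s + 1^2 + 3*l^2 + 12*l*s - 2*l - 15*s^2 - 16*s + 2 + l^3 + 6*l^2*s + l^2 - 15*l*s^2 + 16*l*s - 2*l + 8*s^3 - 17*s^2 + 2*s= l^3 + 4*l^2 - 5*l + 8*s^3 + s^2*(-15*l - 32) + s*(6*l^2 + 28*l - 40)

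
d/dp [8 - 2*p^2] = -4*p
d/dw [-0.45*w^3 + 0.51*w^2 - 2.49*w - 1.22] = -1.35*w^2 + 1.02*w - 2.49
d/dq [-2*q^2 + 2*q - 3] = 2 - 4*q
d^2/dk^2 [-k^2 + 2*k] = -2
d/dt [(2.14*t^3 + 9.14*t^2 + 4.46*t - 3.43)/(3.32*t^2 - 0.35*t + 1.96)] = (7.1048*t^4 - 1.498*t^3 - 5.423*t^2 + 58.604*t + 7.5411)/(11.0224*t^4 - 2.324*t^3 + 13.1369*t^2 - 1.372*t + 3.8416)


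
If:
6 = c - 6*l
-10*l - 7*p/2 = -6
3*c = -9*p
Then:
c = 32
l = 13/3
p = -32/3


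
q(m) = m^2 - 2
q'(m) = 2*m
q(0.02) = -2.00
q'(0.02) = 0.04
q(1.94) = 1.76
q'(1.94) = 3.88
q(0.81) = -1.34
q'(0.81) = 1.62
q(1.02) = -0.96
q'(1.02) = 2.04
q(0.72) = -1.48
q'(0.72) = 1.44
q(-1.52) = 0.31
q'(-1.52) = -3.04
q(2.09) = 2.37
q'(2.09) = 4.18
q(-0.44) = -1.81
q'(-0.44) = -0.88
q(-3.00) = 7.00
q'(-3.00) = -6.00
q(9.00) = 79.00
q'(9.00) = 18.00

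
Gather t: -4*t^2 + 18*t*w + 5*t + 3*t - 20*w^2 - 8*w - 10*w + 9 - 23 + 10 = -4*t^2 + t*(18*w + 8) - 20*w^2 - 18*w - 4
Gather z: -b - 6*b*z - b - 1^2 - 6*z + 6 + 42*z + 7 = -2*b + z*(36 - 6*b) + 12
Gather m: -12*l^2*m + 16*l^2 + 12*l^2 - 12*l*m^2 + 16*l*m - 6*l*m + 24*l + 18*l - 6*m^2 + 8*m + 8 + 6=28*l^2 + 42*l + m^2*(-12*l - 6) + m*(-12*l^2 + 10*l + 8) + 14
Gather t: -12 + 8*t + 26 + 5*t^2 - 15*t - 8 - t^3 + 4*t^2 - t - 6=-t^3 + 9*t^2 - 8*t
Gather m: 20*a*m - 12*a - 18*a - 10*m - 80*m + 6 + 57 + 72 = -30*a + m*(20*a - 90) + 135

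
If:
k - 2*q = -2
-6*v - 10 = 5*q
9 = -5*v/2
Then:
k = 66/25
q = 58/25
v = -18/5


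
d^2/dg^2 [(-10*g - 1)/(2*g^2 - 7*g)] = 2*(-40*g^3 - 12*g^2 + 42*g - 49)/(g^3*(8*g^3 - 84*g^2 + 294*g - 343))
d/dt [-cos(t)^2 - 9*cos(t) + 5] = (2*cos(t) + 9)*sin(t)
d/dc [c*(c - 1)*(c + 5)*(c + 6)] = 4*c^3 + 30*c^2 + 38*c - 30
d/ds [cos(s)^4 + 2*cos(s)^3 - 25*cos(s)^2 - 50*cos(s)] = 2*(-2*cos(s)^3 - 3*cos(s)^2 + 25*cos(s) + 25)*sin(s)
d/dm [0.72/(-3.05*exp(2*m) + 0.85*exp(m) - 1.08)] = (4.392*exp(m) - 0.612)*exp(m)/(3.05*exp(2*m) - 0.85*exp(m) + 1.08)^2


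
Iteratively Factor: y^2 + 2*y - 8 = (y - 2)*(y + 4)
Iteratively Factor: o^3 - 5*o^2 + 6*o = (o)*(o^2 - 5*o + 6) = o*(o - 2)*(o - 3)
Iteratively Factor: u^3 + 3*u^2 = (u)*(u^2 + 3*u) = u^2*(u + 3)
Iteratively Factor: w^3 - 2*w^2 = (w)*(w^2 - 2*w) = w^2*(w - 2)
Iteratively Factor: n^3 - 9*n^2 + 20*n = (n)*(n^2 - 9*n + 20) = n*(n - 5)*(n - 4)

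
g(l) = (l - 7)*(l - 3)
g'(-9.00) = -28.00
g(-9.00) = 192.00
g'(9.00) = 8.00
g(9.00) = 12.00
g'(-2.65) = -15.30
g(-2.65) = 54.52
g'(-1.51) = -13.02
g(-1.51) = 38.38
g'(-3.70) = -17.40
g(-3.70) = 71.69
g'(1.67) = -6.66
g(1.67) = 7.09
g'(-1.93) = -13.86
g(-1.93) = 44.02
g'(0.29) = -9.42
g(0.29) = 18.18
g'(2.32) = -5.36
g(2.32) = 3.18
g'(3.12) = -3.76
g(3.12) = -0.47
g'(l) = 2*l - 10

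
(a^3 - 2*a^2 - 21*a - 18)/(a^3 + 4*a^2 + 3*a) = (a - 6)/a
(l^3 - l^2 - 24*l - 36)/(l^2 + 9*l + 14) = (l^2 - 3*l - 18)/(l + 7)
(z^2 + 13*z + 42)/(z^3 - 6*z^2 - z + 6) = (z^2 + 13*z + 42)/(z^3 - 6*z^2 - z + 6)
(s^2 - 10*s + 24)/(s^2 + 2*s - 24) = (s - 6)/(s + 6)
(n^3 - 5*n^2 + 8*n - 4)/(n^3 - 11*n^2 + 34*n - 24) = (n^2 - 4*n + 4)/(n^2 - 10*n + 24)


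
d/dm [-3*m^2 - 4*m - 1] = -6*m - 4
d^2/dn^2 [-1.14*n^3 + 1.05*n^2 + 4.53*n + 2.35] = 2.1 - 6.84*n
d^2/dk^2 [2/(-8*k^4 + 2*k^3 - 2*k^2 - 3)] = 8*(-2*k^2*(16*k^2 - 3*k + 2)^2 + (24*k^2 - 3*k + 1)*(8*k^4 - 2*k^3 + 2*k^2 + 3))/(8*k^4 - 2*k^3 + 2*k^2 + 3)^3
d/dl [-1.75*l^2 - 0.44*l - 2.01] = -3.5*l - 0.44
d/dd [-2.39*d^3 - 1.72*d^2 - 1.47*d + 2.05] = -7.17*d^2 - 3.44*d - 1.47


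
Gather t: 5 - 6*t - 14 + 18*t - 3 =12*t - 12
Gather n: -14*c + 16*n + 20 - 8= -14*c + 16*n + 12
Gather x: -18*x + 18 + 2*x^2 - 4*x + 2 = 2*x^2 - 22*x + 20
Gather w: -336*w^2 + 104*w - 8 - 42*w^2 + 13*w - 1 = -378*w^2 + 117*w - 9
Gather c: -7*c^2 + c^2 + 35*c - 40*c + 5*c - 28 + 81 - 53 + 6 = 6 - 6*c^2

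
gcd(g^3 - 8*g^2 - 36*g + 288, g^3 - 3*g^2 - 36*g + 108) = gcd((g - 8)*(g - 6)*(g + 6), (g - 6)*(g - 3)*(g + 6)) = g^2 - 36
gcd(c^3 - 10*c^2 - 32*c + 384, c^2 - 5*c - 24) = c - 8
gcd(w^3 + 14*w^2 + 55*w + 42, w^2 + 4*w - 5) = 1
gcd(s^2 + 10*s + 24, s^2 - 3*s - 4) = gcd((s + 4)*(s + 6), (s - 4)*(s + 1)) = 1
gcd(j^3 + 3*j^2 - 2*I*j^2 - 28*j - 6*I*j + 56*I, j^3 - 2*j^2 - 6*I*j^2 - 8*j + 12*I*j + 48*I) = j - 4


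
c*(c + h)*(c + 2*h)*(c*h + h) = c^4*h + 3*c^3*h^2 + c^3*h + 2*c^2*h^3 + 3*c^2*h^2 + 2*c*h^3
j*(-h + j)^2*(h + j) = h^3*j - h^2*j^2 - h*j^3 + j^4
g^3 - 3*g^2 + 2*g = g*(g - 2)*(g - 1)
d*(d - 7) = d^2 - 7*d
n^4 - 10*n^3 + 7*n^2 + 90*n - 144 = (n - 8)*(n - 3)*(n - 2)*(n + 3)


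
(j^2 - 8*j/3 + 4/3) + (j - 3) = j^2 - 5*j/3 - 5/3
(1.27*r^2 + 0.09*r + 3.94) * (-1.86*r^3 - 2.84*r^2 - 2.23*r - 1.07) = -2.3622*r^5 - 3.7742*r^4 - 10.4161*r^3 - 12.7492*r^2 - 8.8825*r - 4.2158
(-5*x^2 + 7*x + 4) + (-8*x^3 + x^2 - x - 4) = -8*x^3 - 4*x^2 + 6*x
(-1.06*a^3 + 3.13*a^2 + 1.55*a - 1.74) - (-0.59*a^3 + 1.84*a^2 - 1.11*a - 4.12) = -0.47*a^3 + 1.29*a^2 + 2.66*a + 2.38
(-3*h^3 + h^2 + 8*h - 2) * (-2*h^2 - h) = 6*h^5 + h^4 - 17*h^3 - 4*h^2 + 2*h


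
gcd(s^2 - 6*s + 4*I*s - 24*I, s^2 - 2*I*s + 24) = s + 4*I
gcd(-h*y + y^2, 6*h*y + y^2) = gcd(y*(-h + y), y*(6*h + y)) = y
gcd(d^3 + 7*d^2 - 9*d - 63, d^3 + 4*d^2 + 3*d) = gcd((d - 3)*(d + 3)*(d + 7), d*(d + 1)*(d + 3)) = d + 3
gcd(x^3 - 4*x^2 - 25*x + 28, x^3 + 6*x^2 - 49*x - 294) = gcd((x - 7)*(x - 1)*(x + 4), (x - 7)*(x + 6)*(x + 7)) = x - 7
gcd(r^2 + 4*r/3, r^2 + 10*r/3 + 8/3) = r + 4/3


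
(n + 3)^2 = n^2 + 6*n + 9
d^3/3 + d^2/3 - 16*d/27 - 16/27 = (d/3 + 1/3)*(d - 4/3)*(d + 4/3)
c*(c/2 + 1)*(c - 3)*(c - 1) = c^4/2 - c^3 - 5*c^2/2 + 3*c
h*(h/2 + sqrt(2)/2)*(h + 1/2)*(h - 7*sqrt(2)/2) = h^4/2 - 5*sqrt(2)*h^3/4 + h^3/4 - 7*h^2/2 - 5*sqrt(2)*h^2/8 - 7*h/4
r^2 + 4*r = r*(r + 4)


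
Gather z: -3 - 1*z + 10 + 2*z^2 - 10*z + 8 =2*z^2 - 11*z + 15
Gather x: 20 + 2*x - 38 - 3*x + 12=-x - 6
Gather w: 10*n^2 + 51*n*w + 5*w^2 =10*n^2 + 51*n*w + 5*w^2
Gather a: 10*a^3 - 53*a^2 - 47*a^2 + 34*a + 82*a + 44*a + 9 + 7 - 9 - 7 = 10*a^3 - 100*a^2 + 160*a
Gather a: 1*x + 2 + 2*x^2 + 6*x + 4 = 2*x^2 + 7*x + 6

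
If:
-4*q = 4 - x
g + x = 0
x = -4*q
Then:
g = -2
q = -1/2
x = 2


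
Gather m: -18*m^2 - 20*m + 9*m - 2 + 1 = -18*m^2 - 11*m - 1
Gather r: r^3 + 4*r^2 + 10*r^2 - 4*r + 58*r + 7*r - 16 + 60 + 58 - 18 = r^3 + 14*r^2 + 61*r + 84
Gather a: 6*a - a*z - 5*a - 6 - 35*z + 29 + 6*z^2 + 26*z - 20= a*(1 - z) + 6*z^2 - 9*z + 3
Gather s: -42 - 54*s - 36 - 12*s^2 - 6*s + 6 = -12*s^2 - 60*s - 72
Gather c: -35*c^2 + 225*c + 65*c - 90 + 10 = -35*c^2 + 290*c - 80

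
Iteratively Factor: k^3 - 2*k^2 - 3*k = (k - 3)*(k^2 + k) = (k - 3)*(k + 1)*(k)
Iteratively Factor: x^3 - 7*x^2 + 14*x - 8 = (x - 4)*(x^2 - 3*x + 2) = (x - 4)*(x - 1)*(x - 2)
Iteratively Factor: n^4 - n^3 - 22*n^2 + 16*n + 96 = (n - 3)*(n^3 + 2*n^2 - 16*n - 32) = (n - 3)*(n + 2)*(n^2 - 16) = (n - 4)*(n - 3)*(n + 2)*(n + 4)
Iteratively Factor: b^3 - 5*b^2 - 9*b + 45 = (b + 3)*(b^2 - 8*b + 15) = (b - 5)*(b + 3)*(b - 3)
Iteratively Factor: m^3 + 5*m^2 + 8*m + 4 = (m + 2)*(m^2 + 3*m + 2) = (m + 2)^2*(m + 1)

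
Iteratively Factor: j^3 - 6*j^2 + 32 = (j + 2)*(j^2 - 8*j + 16) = (j - 4)*(j + 2)*(j - 4)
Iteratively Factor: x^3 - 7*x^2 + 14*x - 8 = (x - 1)*(x^2 - 6*x + 8) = (x - 4)*(x - 1)*(x - 2)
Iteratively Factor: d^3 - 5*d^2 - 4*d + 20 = (d + 2)*(d^2 - 7*d + 10) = (d - 2)*(d + 2)*(d - 5)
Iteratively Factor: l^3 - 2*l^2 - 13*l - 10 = (l + 1)*(l^2 - 3*l - 10) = (l + 1)*(l + 2)*(l - 5)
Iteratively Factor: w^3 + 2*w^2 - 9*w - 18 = (w + 2)*(w^2 - 9) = (w + 2)*(w + 3)*(w - 3)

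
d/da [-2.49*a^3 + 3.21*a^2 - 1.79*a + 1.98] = -7.47*a^2 + 6.42*a - 1.79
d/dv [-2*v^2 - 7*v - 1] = -4*v - 7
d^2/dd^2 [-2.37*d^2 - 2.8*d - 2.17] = -4.74000000000000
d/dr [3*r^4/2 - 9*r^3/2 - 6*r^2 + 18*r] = 6*r^3 - 27*r^2/2 - 12*r + 18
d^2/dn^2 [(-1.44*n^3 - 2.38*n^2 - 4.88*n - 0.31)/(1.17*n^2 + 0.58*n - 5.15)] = (1.77635683940025e-15*n^5 + 7.105427357601e-15*n^4 - 28.4526*n^3 - 62.782614*n^2 - 406.843236*n - 159.344598)/(1.601613*n^6 + 2.381886*n^5 - 19.968741*n^4 - 20.773628*n^3 + 87.896595*n^2 + 46.14915*n - 136.590875)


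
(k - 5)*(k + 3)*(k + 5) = k^3 + 3*k^2 - 25*k - 75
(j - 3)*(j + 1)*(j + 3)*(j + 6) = j^4 + 7*j^3 - 3*j^2 - 63*j - 54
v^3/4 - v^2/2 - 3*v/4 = v*(v/4 + 1/4)*(v - 3)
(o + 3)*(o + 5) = o^2 + 8*o + 15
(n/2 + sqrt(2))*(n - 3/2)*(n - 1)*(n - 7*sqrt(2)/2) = n^4/2 - 5*n^3/4 - 3*sqrt(2)*n^3/4 - 25*n^2/4 + 15*sqrt(2)*n^2/8 - 9*sqrt(2)*n/8 + 35*n/2 - 21/2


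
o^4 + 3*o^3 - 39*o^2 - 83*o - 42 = (o - 6)*(o + 1)^2*(o + 7)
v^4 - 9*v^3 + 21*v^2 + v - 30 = (v - 5)*(v - 3)*(v - 2)*(v + 1)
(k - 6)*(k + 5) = k^2 - k - 30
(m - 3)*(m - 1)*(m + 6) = m^3 + 2*m^2 - 21*m + 18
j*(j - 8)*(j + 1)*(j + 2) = j^4 - 5*j^3 - 22*j^2 - 16*j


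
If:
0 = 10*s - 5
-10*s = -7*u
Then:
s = 1/2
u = 5/7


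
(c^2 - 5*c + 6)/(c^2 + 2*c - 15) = (c - 2)/(c + 5)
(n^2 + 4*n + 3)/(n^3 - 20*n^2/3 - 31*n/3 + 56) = 3*(n + 1)/(3*n^2 - 29*n + 56)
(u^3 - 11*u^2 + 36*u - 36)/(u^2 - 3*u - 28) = (-u^3 + 11*u^2 - 36*u + 36)/(-u^2 + 3*u + 28)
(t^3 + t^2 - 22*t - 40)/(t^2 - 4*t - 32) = (t^2 - 3*t - 10)/(t - 8)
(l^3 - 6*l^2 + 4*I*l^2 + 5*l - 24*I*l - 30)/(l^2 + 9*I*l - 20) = (l^2 - l*(6 + I) + 6*I)/(l + 4*I)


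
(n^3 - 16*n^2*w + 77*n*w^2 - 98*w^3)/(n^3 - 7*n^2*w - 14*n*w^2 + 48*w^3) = (-n^2 + 14*n*w - 49*w^2)/(-n^2 + 5*n*w + 24*w^2)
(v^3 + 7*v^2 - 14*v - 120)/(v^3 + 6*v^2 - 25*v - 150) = (v - 4)/(v - 5)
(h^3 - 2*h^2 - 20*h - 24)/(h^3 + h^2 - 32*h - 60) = (h + 2)/(h + 5)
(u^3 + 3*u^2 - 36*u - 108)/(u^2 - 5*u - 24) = (u^2 - 36)/(u - 8)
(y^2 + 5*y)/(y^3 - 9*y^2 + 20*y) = (y + 5)/(y^2 - 9*y + 20)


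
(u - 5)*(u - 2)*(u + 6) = u^3 - u^2 - 32*u + 60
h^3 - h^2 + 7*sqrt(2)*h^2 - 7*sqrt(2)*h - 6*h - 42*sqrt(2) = (h - 3)*(h + 2)*(h + 7*sqrt(2))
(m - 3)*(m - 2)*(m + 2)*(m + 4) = m^4 + m^3 - 16*m^2 - 4*m + 48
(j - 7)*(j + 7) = j^2 - 49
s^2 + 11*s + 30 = (s + 5)*(s + 6)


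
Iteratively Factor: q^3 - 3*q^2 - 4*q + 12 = (q - 3)*(q^2 - 4) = (q - 3)*(q + 2)*(q - 2)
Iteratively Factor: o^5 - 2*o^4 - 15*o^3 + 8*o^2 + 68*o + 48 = (o + 2)*(o^4 - 4*o^3 - 7*o^2 + 22*o + 24) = (o + 2)^2*(o^3 - 6*o^2 + 5*o + 12) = (o - 4)*(o + 2)^2*(o^2 - 2*o - 3) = (o - 4)*(o + 1)*(o + 2)^2*(o - 3)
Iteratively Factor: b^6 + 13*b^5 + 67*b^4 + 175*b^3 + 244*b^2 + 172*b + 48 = (b + 2)*(b^5 + 11*b^4 + 45*b^3 + 85*b^2 + 74*b + 24) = (b + 2)^2*(b^4 + 9*b^3 + 27*b^2 + 31*b + 12) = (b + 1)*(b + 2)^2*(b^3 + 8*b^2 + 19*b + 12) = (b + 1)*(b + 2)^2*(b + 4)*(b^2 + 4*b + 3) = (b + 1)^2*(b + 2)^2*(b + 4)*(b + 3)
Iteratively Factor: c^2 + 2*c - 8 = (c - 2)*(c + 4)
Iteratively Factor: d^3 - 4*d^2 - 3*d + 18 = (d + 2)*(d^2 - 6*d + 9) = (d - 3)*(d + 2)*(d - 3)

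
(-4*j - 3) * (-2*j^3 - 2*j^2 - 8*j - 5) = 8*j^4 + 14*j^3 + 38*j^2 + 44*j + 15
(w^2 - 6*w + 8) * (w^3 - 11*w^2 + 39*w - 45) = w^5 - 17*w^4 + 113*w^3 - 367*w^2 + 582*w - 360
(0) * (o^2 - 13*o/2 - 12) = 0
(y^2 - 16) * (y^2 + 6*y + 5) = y^4 + 6*y^3 - 11*y^2 - 96*y - 80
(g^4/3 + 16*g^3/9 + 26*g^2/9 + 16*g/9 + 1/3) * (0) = 0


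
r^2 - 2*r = r*(r - 2)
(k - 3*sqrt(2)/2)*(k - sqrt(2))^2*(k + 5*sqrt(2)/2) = k^4 - sqrt(2)*k^3 - 19*k^2/2 + 17*sqrt(2)*k - 15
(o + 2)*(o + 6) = o^2 + 8*o + 12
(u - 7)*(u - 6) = u^2 - 13*u + 42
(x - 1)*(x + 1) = x^2 - 1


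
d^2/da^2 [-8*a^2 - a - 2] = -16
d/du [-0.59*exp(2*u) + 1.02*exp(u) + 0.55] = (1.02 - 1.18*exp(u))*exp(u)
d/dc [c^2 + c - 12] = 2*c + 1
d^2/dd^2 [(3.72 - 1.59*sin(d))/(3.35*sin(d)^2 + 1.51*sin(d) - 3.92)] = (17.843775*sin(d)^5 - 175.033815*sin(d)^4 + 33.13887*sin(d)^3 + 56.0115959999999*sin(d)^2 - 9.96040799999994*sin(d) + 95.842968)/(3.35*sin(d)^2 + 1.51*sin(d) - 3.92)^3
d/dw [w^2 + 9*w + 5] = 2*w + 9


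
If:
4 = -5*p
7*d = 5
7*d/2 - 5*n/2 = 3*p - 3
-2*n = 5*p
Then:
No Solution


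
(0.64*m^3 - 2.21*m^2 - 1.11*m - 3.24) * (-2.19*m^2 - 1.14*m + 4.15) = -1.4016*m^5 + 4.1103*m^4 + 7.6063*m^3 - 0.8105*m^2 - 0.9129*m - 13.446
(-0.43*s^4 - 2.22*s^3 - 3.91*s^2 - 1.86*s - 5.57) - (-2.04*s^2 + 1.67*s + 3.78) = -0.43*s^4 - 2.22*s^3 - 1.87*s^2 - 3.53*s - 9.35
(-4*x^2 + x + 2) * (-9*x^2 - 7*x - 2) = 36*x^4 + 19*x^3 - 17*x^2 - 16*x - 4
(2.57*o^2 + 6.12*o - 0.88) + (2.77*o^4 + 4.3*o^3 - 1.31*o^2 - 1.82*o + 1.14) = 2.77*o^4 + 4.3*o^3 + 1.26*o^2 + 4.3*o + 0.26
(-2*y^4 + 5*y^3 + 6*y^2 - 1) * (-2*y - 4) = 4*y^5 - 2*y^4 - 32*y^3 - 24*y^2 + 2*y + 4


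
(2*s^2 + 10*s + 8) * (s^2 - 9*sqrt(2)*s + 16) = 2*s^4 - 18*sqrt(2)*s^3 + 10*s^3 - 90*sqrt(2)*s^2 + 40*s^2 - 72*sqrt(2)*s + 160*s + 128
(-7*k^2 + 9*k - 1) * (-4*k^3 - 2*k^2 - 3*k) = 28*k^5 - 22*k^4 + 7*k^3 - 25*k^2 + 3*k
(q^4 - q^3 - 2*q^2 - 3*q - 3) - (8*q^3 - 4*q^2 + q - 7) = q^4 - 9*q^3 + 2*q^2 - 4*q + 4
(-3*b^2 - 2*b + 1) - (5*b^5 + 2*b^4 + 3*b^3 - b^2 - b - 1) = -5*b^5 - 2*b^4 - 3*b^3 - 2*b^2 - b + 2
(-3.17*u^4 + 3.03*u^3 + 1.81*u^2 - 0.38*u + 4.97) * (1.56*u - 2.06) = -4.9452*u^5 + 11.257*u^4 - 3.4182*u^3 - 4.3214*u^2 + 8.536*u - 10.2382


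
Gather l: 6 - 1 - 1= 4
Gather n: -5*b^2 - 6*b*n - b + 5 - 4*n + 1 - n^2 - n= -5*b^2 - b - n^2 + n*(-6*b - 5) + 6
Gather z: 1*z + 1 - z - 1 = 0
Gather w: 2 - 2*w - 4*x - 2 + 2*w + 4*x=0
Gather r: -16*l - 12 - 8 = -16*l - 20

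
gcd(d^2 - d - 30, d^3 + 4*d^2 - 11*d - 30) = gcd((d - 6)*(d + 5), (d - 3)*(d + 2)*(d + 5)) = d + 5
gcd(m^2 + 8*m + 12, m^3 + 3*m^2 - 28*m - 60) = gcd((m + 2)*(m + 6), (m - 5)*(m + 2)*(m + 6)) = m^2 + 8*m + 12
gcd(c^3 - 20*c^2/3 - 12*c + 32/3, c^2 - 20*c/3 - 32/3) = c - 8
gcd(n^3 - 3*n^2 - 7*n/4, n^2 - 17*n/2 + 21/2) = 1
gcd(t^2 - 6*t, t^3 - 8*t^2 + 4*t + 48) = t - 6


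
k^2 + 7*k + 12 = (k + 3)*(k + 4)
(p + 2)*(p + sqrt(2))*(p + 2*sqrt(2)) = p^3 + 2*p^2 + 3*sqrt(2)*p^2 + 4*p + 6*sqrt(2)*p + 8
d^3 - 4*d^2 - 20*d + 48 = (d - 6)*(d - 2)*(d + 4)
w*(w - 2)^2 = w^3 - 4*w^2 + 4*w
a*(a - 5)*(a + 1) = a^3 - 4*a^2 - 5*a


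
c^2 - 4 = (c - 2)*(c + 2)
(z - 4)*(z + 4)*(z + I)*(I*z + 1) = I*z^4 - 15*I*z^2 - 16*I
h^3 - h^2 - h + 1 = (h - 1)^2*(h + 1)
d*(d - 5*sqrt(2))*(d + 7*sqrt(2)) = d^3 + 2*sqrt(2)*d^2 - 70*d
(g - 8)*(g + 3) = g^2 - 5*g - 24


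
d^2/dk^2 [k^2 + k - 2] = 2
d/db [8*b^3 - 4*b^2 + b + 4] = 24*b^2 - 8*b + 1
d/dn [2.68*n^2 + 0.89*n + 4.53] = 5.36*n + 0.89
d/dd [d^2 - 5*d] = 2*d - 5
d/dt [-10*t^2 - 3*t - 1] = -20*t - 3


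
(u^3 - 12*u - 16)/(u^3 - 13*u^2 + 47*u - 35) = (u^3 - 12*u - 16)/(u^3 - 13*u^2 + 47*u - 35)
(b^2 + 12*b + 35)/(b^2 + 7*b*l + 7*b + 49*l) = (b + 5)/(b + 7*l)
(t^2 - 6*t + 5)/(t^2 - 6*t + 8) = (t^2 - 6*t + 5)/(t^2 - 6*t + 8)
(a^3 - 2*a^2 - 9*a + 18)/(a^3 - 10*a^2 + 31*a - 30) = (a + 3)/(a - 5)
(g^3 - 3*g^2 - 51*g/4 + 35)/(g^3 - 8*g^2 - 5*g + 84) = (g^2 + g - 35/4)/(g^2 - 4*g - 21)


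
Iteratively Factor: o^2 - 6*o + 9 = (o - 3)*(o - 3)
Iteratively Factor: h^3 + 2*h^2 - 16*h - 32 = (h + 4)*(h^2 - 2*h - 8) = (h + 2)*(h + 4)*(h - 4)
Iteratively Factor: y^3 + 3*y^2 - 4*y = (y)*(y^2 + 3*y - 4) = y*(y + 4)*(y - 1)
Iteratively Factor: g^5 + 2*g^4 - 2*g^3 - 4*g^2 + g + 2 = (g + 2)*(g^4 - 2*g^2 + 1) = (g - 1)*(g + 2)*(g^3 + g^2 - g - 1) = (g - 1)*(g + 1)*(g + 2)*(g^2 - 1) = (g - 1)*(g + 1)^2*(g + 2)*(g - 1)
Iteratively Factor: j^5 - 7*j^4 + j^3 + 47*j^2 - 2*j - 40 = (j - 5)*(j^4 - 2*j^3 - 9*j^2 + 2*j + 8) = (j - 5)*(j + 1)*(j^3 - 3*j^2 - 6*j + 8) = (j - 5)*(j - 4)*(j + 1)*(j^2 + j - 2) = (j - 5)*(j - 4)*(j + 1)*(j + 2)*(j - 1)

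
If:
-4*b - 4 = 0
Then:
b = -1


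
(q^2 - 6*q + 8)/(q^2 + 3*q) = (q^2 - 6*q + 8)/(q*(q + 3))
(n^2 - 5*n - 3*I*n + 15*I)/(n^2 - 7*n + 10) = (n - 3*I)/(n - 2)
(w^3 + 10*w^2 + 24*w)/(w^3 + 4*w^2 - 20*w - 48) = w*(w + 4)/(w^2 - 2*w - 8)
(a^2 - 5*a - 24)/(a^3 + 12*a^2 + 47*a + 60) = (a - 8)/(a^2 + 9*a + 20)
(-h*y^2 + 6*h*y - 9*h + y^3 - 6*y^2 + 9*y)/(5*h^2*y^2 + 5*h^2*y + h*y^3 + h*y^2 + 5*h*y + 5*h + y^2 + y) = (-h*y^2 + 6*h*y - 9*h + y^3 - 6*y^2 + 9*y)/(5*h^2*y^2 + 5*h^2*y + h*y^3 + h*y^2 + 5*h*y + 5*h + y^2 + y)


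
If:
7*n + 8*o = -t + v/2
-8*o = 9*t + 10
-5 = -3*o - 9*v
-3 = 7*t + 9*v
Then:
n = 259/1494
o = 2/83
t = -94/83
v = 409/747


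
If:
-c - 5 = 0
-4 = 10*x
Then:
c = -5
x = -2/5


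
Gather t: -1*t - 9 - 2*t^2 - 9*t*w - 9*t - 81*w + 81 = -2*t^2 + t*(-9*w - 10) - 81*w + 72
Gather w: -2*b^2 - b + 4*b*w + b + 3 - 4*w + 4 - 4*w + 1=-2*b^2 + w*(4*b - 8) + 8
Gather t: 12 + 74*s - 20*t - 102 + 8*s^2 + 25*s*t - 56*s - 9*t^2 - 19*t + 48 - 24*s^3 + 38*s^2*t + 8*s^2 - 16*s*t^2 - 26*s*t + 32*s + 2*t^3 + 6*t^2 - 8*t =-24*s^3 + 16*s^2 + 50*s + 2*t^3 + t^2*(-16*s - 3) + t*(38*s^2 - s - 47) - 42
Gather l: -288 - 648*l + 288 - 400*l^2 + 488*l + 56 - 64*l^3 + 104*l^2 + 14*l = -64*l^3 - 296*l^2 - 146*l + 56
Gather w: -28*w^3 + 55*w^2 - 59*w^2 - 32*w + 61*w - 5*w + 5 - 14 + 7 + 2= -28*w^3 - 4*w^2 + 24*w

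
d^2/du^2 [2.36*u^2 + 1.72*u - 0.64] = 4.72000000000000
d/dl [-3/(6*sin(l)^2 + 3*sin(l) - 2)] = 9*(4*sin(l) + 1)*cos(l)/(6*sin(l)^2 + 3*sin(l) - 2)^2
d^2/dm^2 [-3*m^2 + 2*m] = -6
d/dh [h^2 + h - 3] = 2*h + 1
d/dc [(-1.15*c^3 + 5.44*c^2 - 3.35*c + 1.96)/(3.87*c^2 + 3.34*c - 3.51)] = (-4.4505*c^4 - 7.682*c^3 + 43.2436*c^2 - 53.3592*c + 5.2121)/(14.9769*c^4 + 25.8516*c^3 - 16.0118*c^2 - 23.4468*c + 12.3201)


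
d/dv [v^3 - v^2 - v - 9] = 3*v^2 - 2*v - 1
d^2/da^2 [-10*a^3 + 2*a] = -60*a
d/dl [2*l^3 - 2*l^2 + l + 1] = 6*l^2 - 4*l + 1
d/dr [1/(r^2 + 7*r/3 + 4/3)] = 3*(-6*r - 7)/(3*r^2 + 7*r + 4)^2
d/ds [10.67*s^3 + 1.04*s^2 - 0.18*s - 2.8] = 32.01*s^2 + 2.08*s - 0.18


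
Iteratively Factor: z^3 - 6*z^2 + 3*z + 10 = (z - 2)*(z^2 - 4*z - 5) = (z - 5)*(z - 2)*(z + 1)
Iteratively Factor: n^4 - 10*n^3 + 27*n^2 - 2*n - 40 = (n - 4)*(n^3 - 6*n^2 + 3*n + 10) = (n - 4)*(n + 1)*(n^2 - 7*n + 10) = (n - 5)*(n - 4)*(n + 1)*(n - 2)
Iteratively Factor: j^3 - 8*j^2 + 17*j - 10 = (j - 1)*(j^2 - 7*j + 10) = (j - 5)*(j - 1)*(j - 2)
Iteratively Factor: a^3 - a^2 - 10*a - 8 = (a + 1)*(a^2 - 2*a - 8) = (a + 1)*(a + 2)*(a - 4)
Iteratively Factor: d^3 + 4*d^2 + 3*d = (d + 3)*(d^2 + d) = d*(d + 3)*(d + 1)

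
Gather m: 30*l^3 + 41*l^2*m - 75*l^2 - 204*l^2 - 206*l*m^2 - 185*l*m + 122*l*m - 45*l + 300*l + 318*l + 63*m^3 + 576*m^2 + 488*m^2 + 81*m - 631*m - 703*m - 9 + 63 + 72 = 30*l^3 - 279*l^2 + 573*l + 63*m^3 + m^2*(1064 - 206*l) + m*(41*l^2 - 63*l - 1253) + 126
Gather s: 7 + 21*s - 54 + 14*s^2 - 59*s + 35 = 14*s^2 - 38*s - 12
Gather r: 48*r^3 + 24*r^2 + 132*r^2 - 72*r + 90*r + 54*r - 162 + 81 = 48*r^3 + 156*r^2 + 72*r - 81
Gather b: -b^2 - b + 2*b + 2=-b^2 + b + 2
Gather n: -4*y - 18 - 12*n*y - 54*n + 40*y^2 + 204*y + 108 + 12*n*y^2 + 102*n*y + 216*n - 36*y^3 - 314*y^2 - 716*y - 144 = n*(12*y^2 + 90*y + 162) - 36*y^3 - 274*y^2 - 516*y - 54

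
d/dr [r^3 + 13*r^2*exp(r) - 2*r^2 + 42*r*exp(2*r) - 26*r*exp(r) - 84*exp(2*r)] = 13*r^2*exp(r) + 3*r^2 + 84*r*exp(2*r) - 4*r - 126*exp(2*r) - 26*exp(r)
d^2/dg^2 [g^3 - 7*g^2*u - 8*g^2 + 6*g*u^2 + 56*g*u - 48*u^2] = 6*g - 14*u - 16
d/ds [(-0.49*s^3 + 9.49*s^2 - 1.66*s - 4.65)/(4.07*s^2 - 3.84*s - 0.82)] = (-1.9943*s^4 + 3.7632*s^3 - 28.48*s^2 + 22.2874*s - 16.4948)/(16.5649*s^4 - 31.2576*s^3 + 8.0708*s^2 + 6.2976*s + 0.6724)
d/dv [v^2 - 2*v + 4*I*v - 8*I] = 2*v - 2 + 4*I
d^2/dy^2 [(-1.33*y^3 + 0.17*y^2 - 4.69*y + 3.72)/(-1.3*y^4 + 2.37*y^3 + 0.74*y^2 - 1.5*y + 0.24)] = (4.49539999999999*y^9 - 1.72379999999998*y^8 + 105.93258*y^7 - 400.145174*y^6 + 517.134426*y^5 - 205.821072*y^4 - 59.16526*y^3 + 18.493776*y^2 + 32.9328*y - 12.06144)/(2.197*y^12 - 12.0159*y^11 + 18.15411*y^10 + 7.972587*y^9 - 39.279678*y^8 + 17.161254*y^7 + 21.495088*y^6 - 18.866772*y^5 - 0.0454319999999999*y^4 + 4.563864*y^3 - 1.747872*y^2 + 0.2592*y - 0.013824)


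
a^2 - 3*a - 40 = (a - 8)*(a + 5)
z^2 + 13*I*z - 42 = (z + 6*I)*(z + 7*I)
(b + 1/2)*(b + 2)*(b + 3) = b^3 + 11*b^2/2 + 17*b/2 + 3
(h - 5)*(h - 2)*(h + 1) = h^3 - 6*h^2 + 3*h + 10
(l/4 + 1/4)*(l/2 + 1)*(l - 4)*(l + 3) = l^4/8 + l^3/4 - 13*l^2/8 - 19*l/4 - 3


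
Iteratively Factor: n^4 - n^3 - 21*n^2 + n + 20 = (n + 4)*(n^3 - 5*n^2 - n + 5) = (n + 1)*(n + 4)*(n^2 - 6*n + 5) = (n - 1)*(n + 1)*(n + 4)*(n - 5)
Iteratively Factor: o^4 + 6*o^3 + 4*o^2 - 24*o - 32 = (o - 2)*(o^3 + 8*o^2 + 20*o + 16) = (o - 2)*(o + 2)*(o^2 + 6*o + 8) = (o - 2)*(o + 2)^2*(o + 4)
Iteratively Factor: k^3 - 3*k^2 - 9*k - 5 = (k + 1)*(k^2 - 4*k - 5) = (k + 1)^2*(k - 5)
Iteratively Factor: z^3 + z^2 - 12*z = (z - 3)*(z^2 + 4*z) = (z - 3)*(z + 4)*(z)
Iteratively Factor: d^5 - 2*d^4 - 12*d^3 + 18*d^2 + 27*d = (d - 3)*(d^4 + d^3 - 9*d^2 - 9*d) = d*(d - 3)*(d^3 + d^2 - 9*d - 9) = d*(d - 3)*(d + 1)*(d^2 - 9) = d*(d - 3)^2*(d + 1)*(d + 3)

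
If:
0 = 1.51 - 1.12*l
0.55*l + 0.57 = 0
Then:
No Solution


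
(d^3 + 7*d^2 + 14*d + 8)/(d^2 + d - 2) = (d^2 + 5*d + 4)/(d - 1)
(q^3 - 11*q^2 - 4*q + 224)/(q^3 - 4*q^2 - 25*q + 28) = (q - 8)/(q - 1)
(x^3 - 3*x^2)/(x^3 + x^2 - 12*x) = x/(x + 4)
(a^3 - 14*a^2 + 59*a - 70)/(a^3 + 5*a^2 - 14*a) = (a^2 - 12*a + 35)/(a*(a + 7))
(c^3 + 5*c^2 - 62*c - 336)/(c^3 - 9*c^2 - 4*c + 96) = (c^2 + 13*c + 42)/(c^2 - c - 12)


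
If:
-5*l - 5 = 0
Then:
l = -1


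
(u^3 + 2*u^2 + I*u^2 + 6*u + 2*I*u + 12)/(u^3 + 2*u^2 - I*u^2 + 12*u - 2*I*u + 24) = (u - 2*I)/(u - 4*I)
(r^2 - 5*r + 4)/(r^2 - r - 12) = (r - 1)/(r + 3)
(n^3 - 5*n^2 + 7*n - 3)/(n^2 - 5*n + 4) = (n^2 - 4*n + 3)/(n - 4)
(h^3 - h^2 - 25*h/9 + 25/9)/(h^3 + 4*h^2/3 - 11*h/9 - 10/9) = (3*h - 5)/(3*h + 2)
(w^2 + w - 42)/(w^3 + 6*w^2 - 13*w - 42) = (w - 6)/(w^2 - w - 6)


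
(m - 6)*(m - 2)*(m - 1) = m^3 - 9*m^2 + 20*m - 12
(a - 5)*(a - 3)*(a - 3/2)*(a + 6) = a^4 - 7*a^3/2 - 30*a^2 + 279*a/2 - 135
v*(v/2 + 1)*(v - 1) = v^3/2 + v^2/2 - v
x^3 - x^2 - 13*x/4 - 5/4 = (x - 5/2)*(x + 1/2)*(x + 1)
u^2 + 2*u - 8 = (u - 2)*(u + 4)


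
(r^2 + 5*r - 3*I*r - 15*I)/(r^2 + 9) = (r + 5)/(r + 3*I)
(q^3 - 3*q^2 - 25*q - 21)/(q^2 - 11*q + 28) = (q^2 + 4*q + 3)/(q - 4)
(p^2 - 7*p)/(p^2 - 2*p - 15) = p*(7 - p)/(-p^2 + 2*p + 15)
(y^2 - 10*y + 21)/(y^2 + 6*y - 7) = (y^2 - 10*y + 21)/(y^2 + 6*y - 7)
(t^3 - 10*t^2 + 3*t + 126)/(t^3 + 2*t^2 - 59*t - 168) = (t^2 - 13*t + 42)/(t^2 - t - 56)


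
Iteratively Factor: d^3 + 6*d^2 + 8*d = (d + 2)*(d^2 + 4*d) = (d + 2)*(d + 4)*(d)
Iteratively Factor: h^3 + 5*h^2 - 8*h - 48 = (h + 4)*(h^2 + h - 12) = (h - 3)*(h + 4)*(h + 4)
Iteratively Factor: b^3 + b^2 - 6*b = (b + 3)*(b^2 - 2*b) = (b - 2)*(b + 3)*(b)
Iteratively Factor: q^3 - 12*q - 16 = (q + 2)*(q^2 - 2*q - 8) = (q - 4)*(q + 2)*(q + 2)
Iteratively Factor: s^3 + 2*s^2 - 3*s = (s - 1)*(s^2 + 3*s) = s*(s - 1)*(s + 3)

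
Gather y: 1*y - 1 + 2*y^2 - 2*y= 2*y^2 - y - 1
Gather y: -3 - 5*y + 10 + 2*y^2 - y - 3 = 2*y^2 - 6*y + 4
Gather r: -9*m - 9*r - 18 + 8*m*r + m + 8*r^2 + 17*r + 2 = -8*m + 8*r^2 + r*(8*m + 8) - 16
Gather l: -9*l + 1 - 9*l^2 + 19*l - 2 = -9*l^2 + 10*l - 1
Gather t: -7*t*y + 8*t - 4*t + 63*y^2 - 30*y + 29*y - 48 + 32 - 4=t*(4 - 7*y) + 63*y^2 - y - 20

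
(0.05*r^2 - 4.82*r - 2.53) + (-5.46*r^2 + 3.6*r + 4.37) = -5.41*r^2 - 1.22*r + 1.84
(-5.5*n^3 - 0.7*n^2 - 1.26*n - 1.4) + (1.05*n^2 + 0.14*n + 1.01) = -5.5*n^3 + 0.35*n^2 - 1.12*n - 0.39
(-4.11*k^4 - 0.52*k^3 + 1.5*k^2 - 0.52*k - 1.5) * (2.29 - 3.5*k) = 14.385*k^5 - 7.5919*k^4 - 6.4408*k^3 + 5.255*k^2 + 4.0592*k - 3.435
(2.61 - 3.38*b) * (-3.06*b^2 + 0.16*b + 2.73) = 10.3428*b^3 - 8.5274*b^2 - 8.8098*b + 7.1253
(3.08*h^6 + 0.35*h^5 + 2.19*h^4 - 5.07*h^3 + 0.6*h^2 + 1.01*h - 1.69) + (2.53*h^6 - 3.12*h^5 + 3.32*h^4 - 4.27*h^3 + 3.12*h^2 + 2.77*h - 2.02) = 5.61*h^6 - 2.77*h^5 + 5.51*h^4 - 9.34*h^3 + 3.72*h^2 + 3.78*h - 3.71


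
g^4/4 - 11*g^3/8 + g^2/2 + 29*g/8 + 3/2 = (g/4 + 1/4)*(g - 4)*(g - 3)*(g + 1/2)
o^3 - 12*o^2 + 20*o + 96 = (o - 8)*(o - 6)*(o + 2)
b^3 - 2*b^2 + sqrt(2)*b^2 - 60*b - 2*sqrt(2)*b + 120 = (b - 2)*(b - 5*sqrt(2))*(b + 6*sqrt(2))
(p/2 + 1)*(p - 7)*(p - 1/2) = p^3/2 - 11*p^2/4 - 23*p/4 + 7/2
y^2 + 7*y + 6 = (y + 1)*(y + 6)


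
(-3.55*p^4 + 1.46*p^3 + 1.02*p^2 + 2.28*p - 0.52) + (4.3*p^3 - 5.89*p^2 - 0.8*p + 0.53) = -3.55*p^4 + 5.76*p^3 - 4.87*p^2 + 1.48*p + 0.01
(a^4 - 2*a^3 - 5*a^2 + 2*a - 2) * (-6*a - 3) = -6*a^5 + 9*a^4 + 36*a^3 + 3*a^2 + 6*a + 6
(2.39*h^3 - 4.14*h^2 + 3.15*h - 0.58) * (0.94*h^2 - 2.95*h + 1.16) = 2.2466*h^5 - 10.9421*h^4 + 17.9464*h^3 - 14.6401*h^2 + 5.365*h - 0.6728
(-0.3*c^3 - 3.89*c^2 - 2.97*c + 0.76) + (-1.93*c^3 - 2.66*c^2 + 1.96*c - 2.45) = -2.23*c^3 - 6.55*c^2 - 1.01*c - 1.69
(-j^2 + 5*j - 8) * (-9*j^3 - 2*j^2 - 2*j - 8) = 9*j^5 - 43*j^4 + 64*j^3 + 14*j^2 - 24*j + 64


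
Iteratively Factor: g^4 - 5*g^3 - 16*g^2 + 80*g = (g)*(g^3 - 5*g^2 - 16*g + 80) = g*(g - 4)*(g^2 - g - 20) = g*(g - 5)*(g - 4)*(g + 4)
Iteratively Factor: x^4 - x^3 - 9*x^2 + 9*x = (x - 1)*(x^3 - 9*x) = (x - 1)*(x + 3)*(x^2 - 3*x) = (x - 3)*(x - 1)*(x + 3)*(x)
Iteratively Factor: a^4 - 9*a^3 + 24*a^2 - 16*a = (a)*(a^3 - 9*a^2 + 24*a - 16) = a*(a - 4)*(a^2 - 5*a + 4) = a*(a - 4)^2*(a - 1)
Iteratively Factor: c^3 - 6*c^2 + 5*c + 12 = (c - 4)*(c^2 - 2*c - 3) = (c - 4)*(c - 3)*(c + 1)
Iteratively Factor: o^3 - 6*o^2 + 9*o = (o)*(o^2 - 6*o + 9) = o*(o - 3)*(o - 3)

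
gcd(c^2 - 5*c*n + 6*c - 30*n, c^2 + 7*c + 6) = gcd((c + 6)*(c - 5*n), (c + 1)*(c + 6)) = c + 6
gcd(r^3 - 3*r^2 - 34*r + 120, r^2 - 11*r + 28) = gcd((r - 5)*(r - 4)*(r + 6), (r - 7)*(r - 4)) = r - 4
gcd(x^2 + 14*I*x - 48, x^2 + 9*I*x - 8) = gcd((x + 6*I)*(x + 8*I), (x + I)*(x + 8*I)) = x + 8*I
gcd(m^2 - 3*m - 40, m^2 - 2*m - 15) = 1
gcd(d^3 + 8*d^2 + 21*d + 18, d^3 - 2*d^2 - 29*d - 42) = d^2 + 5*d + 6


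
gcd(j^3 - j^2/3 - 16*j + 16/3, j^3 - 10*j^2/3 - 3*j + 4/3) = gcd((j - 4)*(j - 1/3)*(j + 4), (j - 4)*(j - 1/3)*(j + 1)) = j^2 - 13*j/3 + 4/3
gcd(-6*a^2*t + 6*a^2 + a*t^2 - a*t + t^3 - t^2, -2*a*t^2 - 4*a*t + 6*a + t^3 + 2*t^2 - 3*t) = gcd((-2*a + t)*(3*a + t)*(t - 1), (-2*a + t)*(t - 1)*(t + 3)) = -2*a*t + 2*a + t^2 - t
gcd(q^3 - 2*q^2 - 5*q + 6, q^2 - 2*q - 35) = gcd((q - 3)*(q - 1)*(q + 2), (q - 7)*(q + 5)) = 1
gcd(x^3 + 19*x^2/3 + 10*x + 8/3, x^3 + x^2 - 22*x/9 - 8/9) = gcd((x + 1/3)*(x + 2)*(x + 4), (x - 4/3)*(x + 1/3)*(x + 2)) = x^2 + 7*x/3 + 2/3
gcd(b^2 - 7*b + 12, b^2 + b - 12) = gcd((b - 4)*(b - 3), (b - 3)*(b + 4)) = b - 3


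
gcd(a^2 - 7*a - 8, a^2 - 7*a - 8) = a^2 - 7*a - 8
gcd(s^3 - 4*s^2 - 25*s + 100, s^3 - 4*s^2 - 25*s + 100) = s^3 - 4*s^2 - 25*s + 100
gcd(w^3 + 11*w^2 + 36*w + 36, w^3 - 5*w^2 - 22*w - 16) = w + 2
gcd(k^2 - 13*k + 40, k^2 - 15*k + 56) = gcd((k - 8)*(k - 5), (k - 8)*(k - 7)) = k - 8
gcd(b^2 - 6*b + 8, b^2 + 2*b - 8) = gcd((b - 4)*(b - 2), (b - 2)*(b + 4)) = b - 2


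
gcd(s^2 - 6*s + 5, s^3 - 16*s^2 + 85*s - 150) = s - 5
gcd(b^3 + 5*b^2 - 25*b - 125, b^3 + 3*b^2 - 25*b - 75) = b^2 - 25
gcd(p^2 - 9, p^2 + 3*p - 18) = p - 3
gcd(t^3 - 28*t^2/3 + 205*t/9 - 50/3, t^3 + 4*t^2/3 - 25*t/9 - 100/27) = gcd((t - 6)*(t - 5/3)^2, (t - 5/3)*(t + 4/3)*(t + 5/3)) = t - 5/3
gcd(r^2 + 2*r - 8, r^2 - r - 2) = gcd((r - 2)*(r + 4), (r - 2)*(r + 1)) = r - 2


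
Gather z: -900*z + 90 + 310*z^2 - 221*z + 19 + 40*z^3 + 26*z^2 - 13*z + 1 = 40*z^3 + 336*z^2 - 1134*z + 110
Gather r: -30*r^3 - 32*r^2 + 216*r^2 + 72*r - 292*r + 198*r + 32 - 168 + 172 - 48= -30*r^3 + 184*r^2 - 22*r - 12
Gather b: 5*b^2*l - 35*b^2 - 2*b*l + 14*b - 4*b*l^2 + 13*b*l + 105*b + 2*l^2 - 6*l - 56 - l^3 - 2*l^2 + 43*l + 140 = b^2*(5*l - 35) + b*(-4*l^2 + 11*l + 119) - l^3 + 37*l + 84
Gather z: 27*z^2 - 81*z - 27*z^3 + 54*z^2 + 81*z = -27*z^3 + 81*z^2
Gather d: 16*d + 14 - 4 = 16*d + 10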